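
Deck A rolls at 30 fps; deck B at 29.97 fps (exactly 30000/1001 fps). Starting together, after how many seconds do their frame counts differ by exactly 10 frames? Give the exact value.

The gap grows by |30000/1001 − 30| = 30/1001 frames per second.
Time for a 10-frame gap: 10 ÷ (30/1001) = 1001/3 s.

1001/3 seconds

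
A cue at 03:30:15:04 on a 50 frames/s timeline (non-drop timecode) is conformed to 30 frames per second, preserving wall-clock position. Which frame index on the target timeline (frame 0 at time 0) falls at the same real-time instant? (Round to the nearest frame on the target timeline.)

frame 378452

Source frame index: (3×3600 + 30×60 + 15) × 50 + 4 = 630754.
Real time: 630754 / (50) = 315377/25 s.
Target frame: (315377/25) × (30) = 1892262/5 ≈ 378452.400 → 378452.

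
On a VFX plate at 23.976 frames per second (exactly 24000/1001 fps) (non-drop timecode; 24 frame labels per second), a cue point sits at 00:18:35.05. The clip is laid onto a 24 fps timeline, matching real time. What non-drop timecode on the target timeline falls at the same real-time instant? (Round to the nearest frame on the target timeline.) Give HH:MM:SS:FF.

Source frame index: (0×3600 + 18×60 + 35) × 24 + 5 = 26765.
Real time: 26765 / (24000/1001) = 5358353/4800 s.
Target frame: (5358353/4800) × (24) = 5358353/200 ≈ 26791.765 → 26792.
At 24 labels/s: frame 26792 → 00:18:36:08.

00:18:36:08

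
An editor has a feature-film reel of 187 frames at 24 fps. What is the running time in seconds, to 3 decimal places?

7.792 seconds

Running time = 187 × 1/24 = 187/24 s ≈ 7.792 s.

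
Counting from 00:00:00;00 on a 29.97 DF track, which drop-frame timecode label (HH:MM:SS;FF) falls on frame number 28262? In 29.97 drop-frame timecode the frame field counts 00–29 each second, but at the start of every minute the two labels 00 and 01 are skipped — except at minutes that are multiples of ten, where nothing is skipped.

00:15:43;00

Each 10-minute DF block holds 10 × 60 × 30 − 9 × 2 = 17982 frames. 28262 ÷ 17982 → 1 full block, remainder 10280.
Within the partial block the first minute is 1800 frames and each further minute 1798, so 5 further minute boundaries passed. Total skipped labels = 18 × 1 + 2 × 5 = 28.
Non-drop label index = 28262 + 28 = 28290; at 30 labels/s that is 00:15:43:00, i.e. DF 00:15:43;00.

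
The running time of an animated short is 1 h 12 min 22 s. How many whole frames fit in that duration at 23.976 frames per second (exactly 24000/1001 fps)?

1 h 12 min 22 s = 4342 s.
Frames = 4342 × 24000/1001 = 8016000/77 ≈ 104103.8961.
Complete frames: 104103.

104103 frames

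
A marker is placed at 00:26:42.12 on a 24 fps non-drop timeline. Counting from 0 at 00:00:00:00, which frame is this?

38460

Total seconds to the label: (0 × 3600 + 26 × 60 + 42) = 1602.
Frame index = 1602 × 24 + 12 = 38460.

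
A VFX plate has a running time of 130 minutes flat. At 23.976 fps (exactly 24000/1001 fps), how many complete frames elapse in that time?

130 min = 7800 s.
Frames = 7800 × 24000/1001 = 14400000/77 ≈ 187012.9870.
Complete frames: 187012.

187012 frames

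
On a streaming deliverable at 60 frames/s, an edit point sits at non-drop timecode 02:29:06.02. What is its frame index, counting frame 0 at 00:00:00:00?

frame 536762

Total seconds to the label: (2 × 3600 + 29 × 60 + 6) = 8946.
Frame index = 8946 × 60 + 2 = 536762.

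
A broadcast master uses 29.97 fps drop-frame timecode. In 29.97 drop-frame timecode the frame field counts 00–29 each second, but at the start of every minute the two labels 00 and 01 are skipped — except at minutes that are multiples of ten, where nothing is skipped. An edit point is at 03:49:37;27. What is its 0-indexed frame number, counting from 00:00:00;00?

Complete 10-minute blocks: 22, each 17982 frames → 395604.
Remaining 9 whole minutes in the current block: 1800 + 8 × 1798 = 16184 frames.
Within the current minute: 37 × 30 + 27 − 2 = 1135 (labels ;00/;01 skipped at this minute). Total = 395604 + 16184 + 1135 = 412923.

412923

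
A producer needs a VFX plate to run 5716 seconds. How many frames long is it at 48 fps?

274368 frames

Frames = 5716 × 48 = 274368.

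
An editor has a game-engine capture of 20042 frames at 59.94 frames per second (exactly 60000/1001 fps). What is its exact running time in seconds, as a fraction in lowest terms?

10031021/30000 seconds

Running time = 20042 ÷ (60000/1001) = 20042 × 1001/60000 = 10031021/30000 s.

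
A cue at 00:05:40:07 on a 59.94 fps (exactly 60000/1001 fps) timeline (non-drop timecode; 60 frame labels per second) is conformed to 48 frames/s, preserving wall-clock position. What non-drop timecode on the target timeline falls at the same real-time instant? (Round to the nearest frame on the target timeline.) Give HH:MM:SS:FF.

Source frame index: (0×3600 + 5×60 + 40) × 60 + 7 = 20407.
Real time: 20407 / (60000/1001) = 20427407/60000 s.
Target frame: (20427407/60000) × (48) = 20427407/1250 ≈ 16341.926 → 16342.
At 48 labels/s: frame 16342 → 00:05:40:22.

00:05:40:22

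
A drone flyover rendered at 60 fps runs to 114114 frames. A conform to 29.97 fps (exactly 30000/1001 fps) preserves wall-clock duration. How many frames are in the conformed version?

Target frames = source frames × (target rate / source rate) = 114114 × (30000/1001)/(60) = 114114 × 500/1001 = 57000.

57000 frames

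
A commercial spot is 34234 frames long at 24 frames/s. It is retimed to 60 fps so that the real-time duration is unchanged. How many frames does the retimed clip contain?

Target frames = source frames × (target rate / source rate) = 34234 × (60)/(24) = 34234 × 5/2 = 85585.

85585 frames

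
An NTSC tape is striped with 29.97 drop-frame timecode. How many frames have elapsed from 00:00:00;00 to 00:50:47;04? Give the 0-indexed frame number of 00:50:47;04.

91324

Complete 10-minute blocks: 5, each 17982 frames → 89910.
Remaining 0 whole minutes in the current block: 0 frames.
Within the current minute: 47 × 30 + 4 = 1414. Total = 89910 + 0 + 1414 = 91324.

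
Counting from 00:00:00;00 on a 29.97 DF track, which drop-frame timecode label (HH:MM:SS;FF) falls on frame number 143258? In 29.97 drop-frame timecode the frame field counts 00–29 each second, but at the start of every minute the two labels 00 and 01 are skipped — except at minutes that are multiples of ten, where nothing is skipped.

01:19:40;02

Ten DF minutes hold 17982 frames, so frame 143258 lies in block 7 (frames 125874–143855) with 17384 frames into that block.
The block's first minute is 1800 frames and the rest 1798 each; 17384 frames reaches minute 9, so 7 × 18 + 9 × 2 = 144 labels have been skipped so far.
Adding those back, label number 143258 + 144 = 143402 at 30 labels/s is 4780 s + 2 f = 1 h 19 min 40 s frame 2, i.e. 01:19:40;02.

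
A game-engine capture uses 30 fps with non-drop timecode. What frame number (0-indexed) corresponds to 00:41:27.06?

74616

Total seconds to the label: (0 × 3600 + 41 × 60 + 27) = 2487.
Frame index = 2487 × 30 + 6 = 74616.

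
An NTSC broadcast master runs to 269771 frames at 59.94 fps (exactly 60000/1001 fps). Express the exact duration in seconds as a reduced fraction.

270040771/60000 seconds

Running time = 269771 ÷ (60000/1001) = 269771 × 1001/60000 = 270040771/60000 s.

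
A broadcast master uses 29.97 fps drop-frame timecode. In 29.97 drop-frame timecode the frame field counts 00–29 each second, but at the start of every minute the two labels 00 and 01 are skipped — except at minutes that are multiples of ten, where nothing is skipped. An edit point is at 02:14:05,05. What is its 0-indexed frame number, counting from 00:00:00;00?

Complete 10-minute blocks: 13, each 17982 frames → 233766.
Remaining 4 whole minutes in the current block: 1800 + 3 × 1798 = 7194 frames.
Within the current minute: 5 × 30 + 5 − 2 = 153 (labels ;00/;01 skipped at this minute). Total = 233766 + 7194 + 153 = 241113.

241113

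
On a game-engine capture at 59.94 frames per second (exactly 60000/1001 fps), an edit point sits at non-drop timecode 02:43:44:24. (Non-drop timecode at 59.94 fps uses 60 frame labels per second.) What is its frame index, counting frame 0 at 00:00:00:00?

Total seconds to the label: (2 × 3600 + 43 × 60 + 44) = 9824.
Frame index = 9824 × 60 + 24 = 589464.

frame 589464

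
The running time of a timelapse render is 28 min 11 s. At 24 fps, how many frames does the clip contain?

40584 frames

28 min 11 s = 1691 s.
Frames = 1691 × 24 = 40584.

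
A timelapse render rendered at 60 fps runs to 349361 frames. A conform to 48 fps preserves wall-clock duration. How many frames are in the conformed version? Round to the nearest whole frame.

279489 frames

Frames at target rate = 349361 × (48) / (60) = 1397444/5 ≈ 279488.800.
Nearest whole frame: 279489.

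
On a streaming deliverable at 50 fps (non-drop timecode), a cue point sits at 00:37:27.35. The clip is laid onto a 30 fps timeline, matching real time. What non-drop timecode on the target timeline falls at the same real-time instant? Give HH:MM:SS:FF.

00:37:27:21

Source frame index: (0×3600 + 37×60 + 27) × 50 + 35 = 112385.
Real time: 112385 / (50) = 22477/10 s.
Target frame: (22477/10) × (30) = 67431.
At 30 labels/s: frame 67431 → 00:37:27:21.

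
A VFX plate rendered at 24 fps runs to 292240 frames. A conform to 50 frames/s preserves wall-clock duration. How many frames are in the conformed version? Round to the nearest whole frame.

608833 frames

Frames at target rate = 292240 × (50) / (24) = 1826500/3 ≈ 608833.333.
Nearest whole frame: 608833.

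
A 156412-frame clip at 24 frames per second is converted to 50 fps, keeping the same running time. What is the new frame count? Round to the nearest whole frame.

325858 frames

Frames at target rate = 156412 × (50) / (24) = 977575/3 ≈ 325858.333.
Nearest whole frame: 325858.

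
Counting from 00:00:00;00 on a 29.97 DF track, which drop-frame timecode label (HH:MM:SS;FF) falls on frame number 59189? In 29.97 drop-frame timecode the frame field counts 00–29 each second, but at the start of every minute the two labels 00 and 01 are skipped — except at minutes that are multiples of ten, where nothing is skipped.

Each 10-minute DF block holds 10 × 60 × 30 − 9 × 2 = 17982 frames. 59189 ÷ 17982 → 3 full blocks, remainder 5243.
Within the partial block the first minute is 1800 frames and each further minute 1798, so 2 further minute boundaries passed. Total skipped labels = 18 × 3 + 2 × 2 = 58.
Non-drop label index = 59189 + 58 = 59247; at 30 labels/s that is 00:32:54:27, i.e. DF 00:32:54;27.

00:32:54;27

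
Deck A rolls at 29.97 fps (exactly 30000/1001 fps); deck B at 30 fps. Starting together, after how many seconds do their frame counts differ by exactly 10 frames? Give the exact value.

1001/3 seconds

The gap grows by |30 − 30000/1001| = 30/1001 frames per second.
Time for a 10-frame gap: 10 ÷ (30/1001) = 1001/3 s.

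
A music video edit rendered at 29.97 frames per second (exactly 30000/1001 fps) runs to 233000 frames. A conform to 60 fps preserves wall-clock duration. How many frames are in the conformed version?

Target frames = source frames × (target rate / source rate) = 233000 × (60)/(30000/1001) = 233000 × 1001/500 = 466466.

466466 frames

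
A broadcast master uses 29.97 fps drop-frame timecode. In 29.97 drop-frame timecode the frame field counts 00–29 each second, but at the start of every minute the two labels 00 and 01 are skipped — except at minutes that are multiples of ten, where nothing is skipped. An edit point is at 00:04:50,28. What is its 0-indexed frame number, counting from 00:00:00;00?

As if non-drop at 30 labels/s: (0 × 3600 + 4 × 60 + 50) × 30 + 28 = 8728.
Minute boundaries passed: 4; those not divisible by 10: 4 − 0 = 4; dropped labels = 2 × 4 = 8.
Actual frame index = 8728 − 8 = 8720.

8720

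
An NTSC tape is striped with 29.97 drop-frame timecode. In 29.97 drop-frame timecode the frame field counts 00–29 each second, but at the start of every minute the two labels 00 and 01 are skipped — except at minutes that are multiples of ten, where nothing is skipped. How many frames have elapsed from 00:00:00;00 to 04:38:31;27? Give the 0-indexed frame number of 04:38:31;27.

500855

Complete 10-minute blocks: 27, each 17982 frames → 485514.
Remaining 8 whole minutes in the current block: 1800 + 7 × 1798 = 14386 frames.
Within the current minute: 31 × 30 + 27 − 2 = 955 (labels ;00/;01 skipped at this minute). Total = 485514 + 14386 + 955 = 500855.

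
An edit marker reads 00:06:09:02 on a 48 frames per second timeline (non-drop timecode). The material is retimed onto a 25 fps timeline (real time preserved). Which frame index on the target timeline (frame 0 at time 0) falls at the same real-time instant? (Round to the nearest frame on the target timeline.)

Source frame index: (0×3600 + 6×60 + 9) × 48 + 2 = 17714.
Real time: 17714 / (48) = 8857/24 s.
Target frame: (8857/24) × (25) = 221425/24 ≈ 9226.042 → 9226.

frame 9226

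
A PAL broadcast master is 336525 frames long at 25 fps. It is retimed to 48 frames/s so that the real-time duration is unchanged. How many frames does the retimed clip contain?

646128 frames

Target frames = source frames × (target rate / source rate) = 336525 × (48)/(25) = 336525 × 48/25 = 646128.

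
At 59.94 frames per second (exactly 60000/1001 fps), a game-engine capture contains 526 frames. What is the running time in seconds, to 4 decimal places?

8.7754 seconds

Running time = 526 × 1001/60000 = 263263/30000 s ≈ 8.7754 s.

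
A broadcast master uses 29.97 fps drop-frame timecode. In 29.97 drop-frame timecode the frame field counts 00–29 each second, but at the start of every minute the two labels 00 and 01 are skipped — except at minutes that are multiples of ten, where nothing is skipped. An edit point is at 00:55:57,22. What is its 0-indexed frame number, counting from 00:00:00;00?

100632

Complete 10-minute blocks: 5, each 17982 frames → 89910.
Remaining 5 whole minutes in the current block: 1800 + 4 × 1798 = 8992 frames.
Within the current minute: 57 × 30 + 22 − 2 = 1730 (labels ;00/;01 skipped at this minute). Total = 89910 + 8992 + 1730 = 100632.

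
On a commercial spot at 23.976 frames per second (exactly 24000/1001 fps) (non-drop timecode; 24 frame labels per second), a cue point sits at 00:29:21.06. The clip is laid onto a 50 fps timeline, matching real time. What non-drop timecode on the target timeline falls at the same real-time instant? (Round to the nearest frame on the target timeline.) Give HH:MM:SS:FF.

Source frame index: (0×3600 + 29×60 + 21) × 24 + 6 = 42270.
Real time: 42270 / (24000/1001) = 1410409/800 s.
Target frame: (1410409/800) × (50) = 1410409/16 ≈ 88150.562 → 88151.
At 50 labels/s: frame 88151 → 00:29:23:01.

00:29:23:01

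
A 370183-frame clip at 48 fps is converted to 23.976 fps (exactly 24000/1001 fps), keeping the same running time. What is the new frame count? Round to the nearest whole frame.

Frames at target rate = 370183 × (24000/1001) / (48) = 16826500/91 ≈ 184906.593.
Nearest whole frame: 184907.

184907 frames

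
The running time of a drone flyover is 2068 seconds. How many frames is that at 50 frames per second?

103400 frames

Frames = 2068 × 50 = 103400.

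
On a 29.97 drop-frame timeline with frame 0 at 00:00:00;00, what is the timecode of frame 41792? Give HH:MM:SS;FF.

00:23:14;14

Ten DF minutes hold 17982 frames, so frame 41792 lies in block 2 (frames 35964–53945) with 5828 frames into that block.
The block's first minute is 1800 frames and the rest 1798 each; 5828 frames reaches minute 3, so 2 × 18 + 3 × 2 = 42 labels have been skipped so far.
Adding those back, label number 41792 + 42 = 41834 at 30 labels/s is 1394 s + 14 f = 0 h 23 min 14 s frame 14, i.e. 00:23:14;14.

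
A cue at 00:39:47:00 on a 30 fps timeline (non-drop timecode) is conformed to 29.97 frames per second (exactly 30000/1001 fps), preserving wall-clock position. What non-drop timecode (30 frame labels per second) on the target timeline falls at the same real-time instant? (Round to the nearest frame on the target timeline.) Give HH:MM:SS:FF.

Source frame index: (0×3600 + 39×60 + 47) × 30 + 0 = 71610.
Real time: 71610 / (30) = 2387 s.
Target frame: (2387) × (30000/1001) = 930000/13 ≈ 71538.462 → 71538.
At 30 labels/s: frame 71538 → 00:39:44:18.

00:39:44:18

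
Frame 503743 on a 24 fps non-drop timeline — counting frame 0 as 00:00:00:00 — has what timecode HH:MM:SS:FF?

503743 ÷ 24 = 20989 full seconds, remainder 7 frames.
20989 s = 5 h 49 min 49 s.
Timecode: 05:49:49:07.

05:49:49:07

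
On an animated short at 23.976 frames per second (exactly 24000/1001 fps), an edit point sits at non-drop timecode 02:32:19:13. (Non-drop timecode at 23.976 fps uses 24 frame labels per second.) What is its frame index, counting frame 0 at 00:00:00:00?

219349

Total seconds to the label: (2 × 3600 + 32 × 60 + 19) = 9139.
Frame index = 9139 × 24 + 13 = 219349.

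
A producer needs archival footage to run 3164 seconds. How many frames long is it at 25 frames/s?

Frames = 3164 × 25 = 79100.

79100 frames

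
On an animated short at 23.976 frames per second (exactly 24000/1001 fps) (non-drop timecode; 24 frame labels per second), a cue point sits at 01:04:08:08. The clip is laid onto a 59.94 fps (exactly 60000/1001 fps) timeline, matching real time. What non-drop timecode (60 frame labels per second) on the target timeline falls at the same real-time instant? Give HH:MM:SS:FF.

01:04:08:20

Source frame index: (1×3600 + 4×60 + 8) × 24 + 8 = 92360.
Real time: 92360 / (24000/1001) = 2311309/600 s.
Target frame: (2311309/600) × (60000/1001) = 230900.
At 60 labels/s: frame 230900 → 01:04:08:20.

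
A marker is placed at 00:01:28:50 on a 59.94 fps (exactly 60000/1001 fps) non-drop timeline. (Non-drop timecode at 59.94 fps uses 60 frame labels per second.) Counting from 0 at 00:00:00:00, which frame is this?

Total seconds to the label: (0 × 3600 + 1 × 60 + 28) = 88.
Frame index = 88 × 60 + 50 = 5330.

frame 5330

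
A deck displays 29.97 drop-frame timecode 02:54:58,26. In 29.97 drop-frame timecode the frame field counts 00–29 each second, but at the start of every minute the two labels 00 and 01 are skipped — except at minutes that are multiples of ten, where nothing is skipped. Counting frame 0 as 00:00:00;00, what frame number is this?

314652

As if non-drop at 30 labels/s: (2 × 3600 + 54 × 60 + 58) × 30 + 26 = 314966.
Minute boundaries passed: 174; those not divisible by 10: 174 − 17 = 157; dropped labels = 2 × 157 = 314.
Actual frame index = 314966 − 314 = 314652.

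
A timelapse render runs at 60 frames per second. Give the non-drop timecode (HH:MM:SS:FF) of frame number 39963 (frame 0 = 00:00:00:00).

00:11:06:03

39963 ÷ 60 = 666 full seconds, remainder 3 frames.
666 s = 0 h 11 min 6 s.
Timecode: 00:11:06:03.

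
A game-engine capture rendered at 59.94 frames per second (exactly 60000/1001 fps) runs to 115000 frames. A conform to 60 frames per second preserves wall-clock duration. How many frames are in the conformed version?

Target frames = source frames × (target rate / source rate) = 115000 × (60)/(60000/1001) = 115000 × 1001/1000 = 115115.

115115 frames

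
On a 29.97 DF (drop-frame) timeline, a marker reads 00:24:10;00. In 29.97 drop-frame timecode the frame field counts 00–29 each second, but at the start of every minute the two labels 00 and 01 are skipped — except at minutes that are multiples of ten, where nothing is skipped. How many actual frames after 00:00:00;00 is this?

43456

Complete 10-minute blocks: 2, each 17982 frames → 35964.
Remaining 4 whole minutes in the current block: 1800 + 3 × 1798 = 7194 frames.
Within the current minute: 10 × 30 + 0 − 2 = 298 (labels ;00/;01 skipped at this minute). Total = 35964 + 7194 + 298 = 43456.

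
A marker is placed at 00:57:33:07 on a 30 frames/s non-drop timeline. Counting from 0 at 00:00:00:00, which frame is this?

103597

Total seconds to the label: (0 × 3600 + 57 × 60 + 33) = 3453.
Frame index = 3453 × 30 + 7 = 103597.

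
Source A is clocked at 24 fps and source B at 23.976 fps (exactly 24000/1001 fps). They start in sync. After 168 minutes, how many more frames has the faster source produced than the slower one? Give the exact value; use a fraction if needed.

34560/143 frames

168 min = 10080 s.
A emits 24 × 10080 = 241920 frames; B emits 24000/1001 × 10080 = 34560000/143.
Difference = 34560/143 frames (≈ 241.6783); B is behind A.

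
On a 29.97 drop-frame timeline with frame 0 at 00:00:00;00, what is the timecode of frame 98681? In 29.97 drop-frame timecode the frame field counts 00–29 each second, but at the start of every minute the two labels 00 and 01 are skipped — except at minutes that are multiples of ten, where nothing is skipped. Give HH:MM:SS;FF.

00:54:52;19

Each 10-minute DF block holds 10 × 60 × 30 − 9 × 2 = 17982 frames. 98681 ÷ 17982 → 5 full blocks, remainder 8771.
Within the partial block the first minute is 1800 frames and each further minute 1798, so 4 further minute boundaries passed. Total skipped labels = 18 × 5 + 2 × 4 = 98.
Non-drop label index = 98681 + 98 = 98779; at 30 labels/s that is 00:54:52:19, i.e. DF 00:54:52;19.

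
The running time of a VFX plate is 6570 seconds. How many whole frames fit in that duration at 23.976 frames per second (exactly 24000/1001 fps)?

Frames = 6570 × 24000/1001 = 157680000/1001 ≈ 157522.4775.
Complete frames: 157522.

157522 frames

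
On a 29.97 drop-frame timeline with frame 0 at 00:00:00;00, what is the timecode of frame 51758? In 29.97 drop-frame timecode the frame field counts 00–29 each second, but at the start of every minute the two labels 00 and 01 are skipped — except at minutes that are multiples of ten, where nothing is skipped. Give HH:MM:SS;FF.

00:28:47;00

Each 10-minute DF block holds 10 × 60 × 30 − 9 × 2 = 17982 frames. 51758 ÷ 17982 → 2 full blocks, remainder 15794.
Within the partial block the first minute is 1800 frames and each further minute 1798, so 8 further minute boundaries passed. Total skipped labels = 18 × 2 + 2 × 8 = 52.
Non-drop label index = 51758 + 52 = 51810; at 30 labels/s that is 00:28:47:00, i.e. DF 00:28:47;00.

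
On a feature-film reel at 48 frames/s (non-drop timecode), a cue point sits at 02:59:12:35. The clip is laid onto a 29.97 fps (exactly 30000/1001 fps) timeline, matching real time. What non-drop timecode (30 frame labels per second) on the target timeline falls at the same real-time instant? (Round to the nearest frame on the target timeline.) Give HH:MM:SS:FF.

Source frame index: (2×3600 + 59×60 + 12) × 48 + 35 = 516131.
Real time: 516131 / (48) = 516131/48 s.
Target frame: (516131/48) × (30000/1001) = 4189375/13 ≈ 322259.615 → 322260.
At 30 labels/s: frame 322260 → 02:59:02:00.

02:59:02:00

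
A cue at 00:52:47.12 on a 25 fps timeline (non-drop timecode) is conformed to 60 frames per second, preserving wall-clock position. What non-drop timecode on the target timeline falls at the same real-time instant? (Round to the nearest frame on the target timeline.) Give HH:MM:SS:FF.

Source frame index: (0×3600 + 52×60 + 47) × 25 + 12 = 79187.
Real time: 79187 / (25) = 79187/25 s.
Target frame: (79187/25) × (60) = 950244/5 ≈ 190048.800 → 190049.
At 60 labels/s: frame 190049 → 00:52:47:29.

00:52:47:29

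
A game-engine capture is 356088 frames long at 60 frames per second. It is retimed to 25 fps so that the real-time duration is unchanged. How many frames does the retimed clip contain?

Target frames = source frames × (target rate / source rate) = 356088 × (25)/(60) = 356088 × 5/12 = 148370.

148370 frames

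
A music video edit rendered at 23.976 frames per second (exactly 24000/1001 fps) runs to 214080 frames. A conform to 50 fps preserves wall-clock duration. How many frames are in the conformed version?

446446 frames

Target frames = source frames × (target rate / source rate) = 214080 × (50)/(24000/1001) = 214080 × 1001/480 = 446446.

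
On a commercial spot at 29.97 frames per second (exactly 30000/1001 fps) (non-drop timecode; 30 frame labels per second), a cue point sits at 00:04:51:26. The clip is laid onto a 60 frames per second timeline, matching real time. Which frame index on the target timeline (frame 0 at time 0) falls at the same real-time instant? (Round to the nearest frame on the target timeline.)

Source frame index: (0×3600 + 4×60 + 51) × 30 + 26 = 8756.
Real time: 8756 / (30000/1001) = 2191189/7500 s.
Target frame: (2191189/7500) × (60) = 2191189/125 ≈ 17529.512 → 17530.

frame 17530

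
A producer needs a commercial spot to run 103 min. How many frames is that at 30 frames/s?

185400 frames

103 min = 6180 s.
Frames = 6180 × 30 = 185400.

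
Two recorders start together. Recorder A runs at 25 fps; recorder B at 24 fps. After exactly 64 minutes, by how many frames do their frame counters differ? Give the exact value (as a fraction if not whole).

3840 frames

64 min = 3840 s.
A emits 25 × 3840 = 96000 frames; B emits 24 × 3840 = 92160.
Difference = 3840 frames; B is behind A.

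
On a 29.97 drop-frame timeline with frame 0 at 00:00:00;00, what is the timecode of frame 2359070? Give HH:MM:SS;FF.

21:51:54;10

Each 10-minute DF block holds 10 × 60 × 30 − 9 × 2 = 17982 frames. 2359070 ÷ 17982 → 131 full blocks, remainder 3428.
Within the partial block the first minute is 1800 frames and each further minute 1798, so 1 further minute boundary passed. Total skipped labels = 18 × 131 + 2 × 1 = 2360.
Non-drop label index = 2359070 + 2360 = 2361430; at 30 labels/s that is 21:51:54:10, i.e. DF 21:51:54;10.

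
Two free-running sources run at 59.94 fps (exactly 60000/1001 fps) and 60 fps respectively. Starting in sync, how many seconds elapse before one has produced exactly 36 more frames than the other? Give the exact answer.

The gap grows by |60 − 60000/1001| = 60/1001 frames per second.
Time for a 36-frame gap: 36 ÷ (60/1001) = 600.6 s.

600.6 seconds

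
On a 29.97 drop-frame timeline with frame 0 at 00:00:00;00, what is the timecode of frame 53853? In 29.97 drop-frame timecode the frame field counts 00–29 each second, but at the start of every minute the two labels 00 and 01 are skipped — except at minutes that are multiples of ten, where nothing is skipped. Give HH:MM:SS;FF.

00:29:56;27

Ten DF minutes hold 17982 frames, so frame 53853 lies in block 2 (frames 35964–53945) with 17889 frames into that block.
The block's first minute is 1800 frames and the rest 1798 each; 17889 frames reaches minute 9, so 2 × 18 + 9 × 2 = 54 labels have been skipped so far.
Adding those back, label number 53853 + 54 = 53907 at 30 labels/s is 1796 s + 27 f = 0 h 29 min 56 s frame 27, i.e. 00:29:56;27.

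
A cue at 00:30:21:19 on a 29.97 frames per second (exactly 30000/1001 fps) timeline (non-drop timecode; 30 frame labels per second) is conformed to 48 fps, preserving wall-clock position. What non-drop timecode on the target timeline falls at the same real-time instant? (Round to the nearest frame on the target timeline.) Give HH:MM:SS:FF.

Source frame index: (0×3600 + 30×60 + 21) × 30 + 19 = 54649.
Real time: 54649 / (30000/1001) = 54703649/30000 s.
Target frame: (54703649/30000) × (48) = 54703649/625 ≈ 87525.838 → 87526.
At 48 labels/s: frame 87526 → 00:30:23:22.

00:30:23:22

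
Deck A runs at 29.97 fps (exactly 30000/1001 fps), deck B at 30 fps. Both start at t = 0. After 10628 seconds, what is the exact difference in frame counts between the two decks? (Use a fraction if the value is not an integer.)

318840/1001 frames

A emits 30000/1001 × 10628 = 318840000/1001 frames; B emits 30 × 10628 = 318840.
Difference = 318840/1001 frames (≈ 318.5215); B is ahead of A.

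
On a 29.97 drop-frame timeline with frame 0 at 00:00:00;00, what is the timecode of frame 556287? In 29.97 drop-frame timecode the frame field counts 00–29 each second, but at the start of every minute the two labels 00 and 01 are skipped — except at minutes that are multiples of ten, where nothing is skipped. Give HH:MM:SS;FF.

Ten DF minutes hold 17982 frames, so frame 556287 lies in block 30 (frames 539460–557441) with 16827 frames into that block.
The block's first minute is 1800 frames and the rest 1798 each; 16827 frames reaches minute 9, so 30 × 18 + 9 × 2 = 558 labels have been skipped so far.
Adding those back, label number 556287 + 558 = 556845 at 30 labels/s is 18561 s + 15 f = 5 h 9 min 21 s frame 15, i.e. 05:09:21;15.

05:09:21;15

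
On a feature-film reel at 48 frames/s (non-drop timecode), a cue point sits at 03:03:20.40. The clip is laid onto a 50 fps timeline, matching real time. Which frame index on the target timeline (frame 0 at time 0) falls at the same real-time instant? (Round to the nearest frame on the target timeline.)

frame 550042

Source frame index: (3×3600 + 3×60 + 20) × 48 + 40 = 528040.
Real time: 528040 / (48) = 66005/6 s.
Target frame: (66005/6) × (50) = 1650125/3 ≈ 550041.667 → 550042.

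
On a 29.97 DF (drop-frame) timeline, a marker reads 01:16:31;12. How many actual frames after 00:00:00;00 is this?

Complete 10-minute blocks: 7, each 17982 frames → 125874.
Remaining 6 whole minutes in the current block: 1800 + 5 × 1798 = 10790 frames.
Within the current minute: 31 × 30 + 12 − 2 = 940 (labels ;00/;01 skipped at this minute). Total = 125874 + 10790 + 940 = 137604.

137604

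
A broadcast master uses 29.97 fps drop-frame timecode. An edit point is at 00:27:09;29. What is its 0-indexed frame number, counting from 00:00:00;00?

Complete 10-minute blocks: 2, each 17982 frames → 35964.
Remaining 7 whole minutes in the current block: 1800 + 6 × 1798 = 12588 frames.
Within the current minute: 9 × 30 + 29 − 2 = 297 (labels ;00/;01 skipped at this minute). Total = 35964 + 12588 + 297 = 48849.

48849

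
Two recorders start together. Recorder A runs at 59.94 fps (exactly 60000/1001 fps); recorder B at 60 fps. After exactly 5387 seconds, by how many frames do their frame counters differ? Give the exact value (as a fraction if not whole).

A emits 60000/1001 × 5387 = 323220000/1001 frames; B emits 60 × 5387 = 323220.
Difference = 323220/1001 frames (≈ 322.8971); B is ahead of A.

323220/1001 frames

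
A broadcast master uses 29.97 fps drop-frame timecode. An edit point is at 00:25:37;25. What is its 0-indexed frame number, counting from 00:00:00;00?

Complete 10-minute blocks: 2, each 17982 frames → 35964.
Remaining 5 whole minutes in the current block: 1800 + 4 × 1798 = 8992 frames.
Within the current minute: 37 × 30 + 25 − 2 = 1133 (labels ;00/;01 skipped at this minute). Total = 35964 + 8992 + 1133 = 46089.

46089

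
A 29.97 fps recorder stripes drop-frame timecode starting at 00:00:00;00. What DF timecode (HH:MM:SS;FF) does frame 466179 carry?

Each 10-minute DF block holds 10 × 60 × 30 − 9 × 2 = 17982 frames. 466179 ÷ 17982 → 25 full blocks, remainder 16629.
Within the partial block the first minute is 1800 frames and each further minute 1798, so 9 further minute boundaries passed. Total skipped labels = 18 × 25 + 2 × 9 = 468.
Non-drop label index = 466179 + 468 = 466647; at 30 labels/s that is 04:19:14:27, i.e. DF 04:19:14;27.

04:19:14;27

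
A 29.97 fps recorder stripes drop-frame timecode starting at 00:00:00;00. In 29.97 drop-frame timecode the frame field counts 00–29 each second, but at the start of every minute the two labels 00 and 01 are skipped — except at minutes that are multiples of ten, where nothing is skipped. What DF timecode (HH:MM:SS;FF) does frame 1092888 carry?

Each 10-minute DF block holds 10 × 60 × 30 − 9 × 2 = 17982 frames. 1092888 ÷ 17982 → 60 full blocks, remainder 13968.
Within the partial block the first minute is 1800 frames and each further minute 1798, so 7 further minute boundaries passed. Total skipped labels = 18 × 60 + 2 × 7 = 1094.
Non-drop label index = 1092888 + 1094 = 1093982; at 30 labels/s that is 10:07:46:02, i.e. DF 10:07:46;02.

10:07:46;02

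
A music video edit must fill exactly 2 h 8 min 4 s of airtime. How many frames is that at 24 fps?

184416 frames

2 h 8 min 4 s = 7684 s.
Frames = 7684 × 24 = 184416.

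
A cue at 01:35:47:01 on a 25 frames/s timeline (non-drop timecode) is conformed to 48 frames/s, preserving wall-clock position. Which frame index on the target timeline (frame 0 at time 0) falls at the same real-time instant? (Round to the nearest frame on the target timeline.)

frame 275858

Source frame index: (1×3600 + 35×60 + 47) × 25 + 1 = 143676.
Real time: 143676 / (25) = 143676/25 s.
Target frame: (143676/25) × (48) = 6896448/25 ≈ 275857.920 → 275858.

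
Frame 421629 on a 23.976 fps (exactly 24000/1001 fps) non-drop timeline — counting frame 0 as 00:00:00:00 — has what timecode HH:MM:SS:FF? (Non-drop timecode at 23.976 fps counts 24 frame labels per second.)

04:52:47:21

421629 ÷ 24 = 17567 full seconds, remainder 21 frames.
17567 s = 4 h 52 min 47 s.
Timecode: 04:52:47:21.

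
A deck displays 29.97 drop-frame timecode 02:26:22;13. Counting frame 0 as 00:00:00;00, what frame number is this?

263209

Complete 10-minute blocks: 14, each 17982 frames → 251748.
Remaining 6 whole minutes in the current block: 1800 + 5 × 1798 = 10790 frames.
Within the current minute: 22 × 30 + 13 − 2 = 671 (labels ;00/;01 skipped at this minute). Total = 251748 + 10790 + 671 = 263209.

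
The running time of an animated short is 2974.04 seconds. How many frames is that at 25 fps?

74351 frames

Frames = 2974.04 × 25 = 74351.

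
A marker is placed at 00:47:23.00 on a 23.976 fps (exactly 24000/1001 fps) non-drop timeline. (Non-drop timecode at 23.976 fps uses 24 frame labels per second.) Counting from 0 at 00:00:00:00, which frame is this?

Total seconds to the label: (0 × 3600 + 47 × 60 + 23) = 2843.
Frame index = 2843 × 24 + 0 = 68232.

frame 68232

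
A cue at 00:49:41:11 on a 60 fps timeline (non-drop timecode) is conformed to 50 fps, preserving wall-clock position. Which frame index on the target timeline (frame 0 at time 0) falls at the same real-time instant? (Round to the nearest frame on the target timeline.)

Source frame index: (0×3600 + 49×60 + 41) × 60 + 11 = 178871.
Real time: 178871 / (60) = 178871/60 s.
Target frame: (178871/60) × (50) = 894355/6 ≈ 149059.167 → 149059.

frame 149059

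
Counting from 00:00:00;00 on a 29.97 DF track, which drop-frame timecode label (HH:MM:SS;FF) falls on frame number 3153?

Each 10-minute DF block holds 10 × 60 × 30 − 9 × 2 = 17982 frames. 3153 ÷ 17982 → 0 full blocks, remainder 3153.
Within the partial block the first minute is 1800 frames and each further minute 1798, so 1 further minute boundary passed. Total skipped labels = 18 × 0 + 2 × 1 = 2.
Non-drop label index = 3153 + 2 = 3155; at 30 labels/s that is 00:01:45:05, i.e. DF 00:01:45;05.

00:01:45;05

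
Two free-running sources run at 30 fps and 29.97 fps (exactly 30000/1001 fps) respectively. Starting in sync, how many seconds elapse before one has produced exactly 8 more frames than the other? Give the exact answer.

The gap grows by |30000/1001 − 30| = 30/1001 frames per second.
Time for a 8-frame gap: 8 ÷ (30/1001) = 4004/15 s.

4004/15 seconds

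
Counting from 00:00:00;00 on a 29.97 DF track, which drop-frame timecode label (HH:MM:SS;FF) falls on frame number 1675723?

15:31:53;09

Ten DF minutes hold 17982 frames, so frame 1675723 lies in block 93 (frames 1672326–1690307) with 3397 frames into that block.
The block's first minute is 1800 frames and the rest 1798 each; 3397 frames reaches minute 1, so 93 × 18 + 1 × 2 = 1676 labels have been skipped so far.
Adding those back, label number 1675723 + 1676 = 1677399 at 30 labels/s is 55913 s + 9 f = 15 h 31 min 53 s frame 9, i.e. 15:31:53;09.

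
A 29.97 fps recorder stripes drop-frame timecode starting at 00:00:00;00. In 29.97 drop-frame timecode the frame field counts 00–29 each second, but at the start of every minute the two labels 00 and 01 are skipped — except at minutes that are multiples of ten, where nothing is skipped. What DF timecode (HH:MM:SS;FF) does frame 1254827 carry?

11:37:49;13

Each 10-minute DF block holds 10 × 60 × 30 − 9 × 2 = 17982 frames. 1254827 ÷ 17982 → 69 full blocks, remainder 14069.
Within the partial block the first minute is 1800 frames and each further minute 1798, so 7 further minute boundaries passed. Total skipped labels = 18 × 69 + 2 × 7 = 1256.
Non-drop label index = 1254827 + 1256 = 1256083; at 30 labels/s that is 11:37:49:13, i.e. DF 11:37:49;13.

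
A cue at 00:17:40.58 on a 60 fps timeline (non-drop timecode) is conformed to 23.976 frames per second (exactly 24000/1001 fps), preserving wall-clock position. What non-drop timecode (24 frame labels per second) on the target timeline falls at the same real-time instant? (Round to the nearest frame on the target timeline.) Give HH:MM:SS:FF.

00:17:39:22

Source frame index: (0×3600 + 17×60 + 40) × 60 + 58 = 63658.
Real time: 63658 / (60) = 31829/30 s.
Target frame: (31829/30) × (24000/1001) = 3637600/143 ≈ 25437.762 → 25438.
At 24 labels/s: frame 25438 → 00:17:39:22.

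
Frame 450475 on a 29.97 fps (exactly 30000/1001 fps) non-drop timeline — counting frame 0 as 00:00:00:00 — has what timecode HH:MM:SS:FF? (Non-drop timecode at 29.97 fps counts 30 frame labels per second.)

450475 ÷ 30 = 15015 full seconds, remainder 25 frames.
15015 s = 4 h 10 min 15 s.
Timecode: 04:10:15:25.

04:10:15:25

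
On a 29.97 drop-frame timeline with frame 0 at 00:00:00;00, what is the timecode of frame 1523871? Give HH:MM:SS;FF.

14:07:26;17

Ten DF minutes hold 17982 frames, so frame 1523871 lies in block 84 (frames 1510488–1528469) with 13383 frames into that block.
The block's first minute is 1800 frames and the rest 1798 each; 13383 frames reaches minute 7, so 84 × 18 + 7 × 2 = 1526 labels have been skipped so far.
Adding those back, label number 1523871 + 1526 = 1525397 at 30 labels/s is 50846 s + 17 f = 14 h 7 min 26 s frame 17, i.e. 14:07:26;17.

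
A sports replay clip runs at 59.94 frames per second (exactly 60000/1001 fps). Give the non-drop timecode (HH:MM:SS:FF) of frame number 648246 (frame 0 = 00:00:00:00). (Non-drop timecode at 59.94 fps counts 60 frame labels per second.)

03:00:04:06

648246 ÷ 60 = 10804 full seconds, remainder 6 frames.
10804 s = 3 h 0 min 4 s.
Timecode: 03:00:04:06.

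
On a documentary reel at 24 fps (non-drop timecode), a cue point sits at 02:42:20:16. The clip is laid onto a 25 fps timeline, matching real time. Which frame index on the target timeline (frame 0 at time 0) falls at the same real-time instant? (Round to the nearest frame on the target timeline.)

frame 243517

Source frame index: (2×3600 + 42×60 + 20) × 24 + 16 = 233776.
Real time: 233776 / (24) = 29222/3 s.
Target frame: (29222/3) × (25) = 730550/3 ≈ 243516.667 → 243517.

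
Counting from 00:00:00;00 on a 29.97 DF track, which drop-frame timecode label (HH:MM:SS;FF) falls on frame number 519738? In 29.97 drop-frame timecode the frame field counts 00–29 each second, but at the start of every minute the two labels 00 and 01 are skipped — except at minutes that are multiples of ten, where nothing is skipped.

04:49:02;00

Ten DF minutes hold 17982 frames, so frame 519738 lies in block 28 (frames 503496–521477) with 16242 frames into that block.
The block's first minute is 1800 frames and the rest 1798 each; 16242 frames reaches minute 9, so 28 × 18 + 9 × 2 = 522 labels have been skipped so far.
Adding those back, label number 519738 + 522 = 520260 at 30 labels/s is 17342 s + 0 f = 4 h 49 min 2 s frame 0, i.e. 04:49:02;00.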